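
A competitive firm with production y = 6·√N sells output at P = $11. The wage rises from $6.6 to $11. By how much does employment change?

ΔN = -16

From P·MP_N = w with MP_N = 3·N^(-1/2), the labor demand is N(w) = (33/w)^(2).
At w = 6.6: N = 25. At w = 11: N = 9.
ΔN = 9 − 25 = -16.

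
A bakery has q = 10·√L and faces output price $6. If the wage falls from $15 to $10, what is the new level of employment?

L* = 9

From P·MP_L = w with MP_L = 5·L^(-1/2), the labor demand is L(w) = (30/w)^(2).
At w = 15: L = 4. At w = 10: L = 9.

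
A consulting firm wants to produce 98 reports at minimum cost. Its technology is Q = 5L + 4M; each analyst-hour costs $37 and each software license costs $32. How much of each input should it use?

The inputs are perfect substitutes, so the firm uses whichever has the lower cost per unit of output.
Cost per unit of output via L is w/5 = 7.4; via M it is r/4 = 8. L is cheaper.
Producing Q = 98 with L alone: L = 19.6, M = 0.

L* = 19.6, M* = 0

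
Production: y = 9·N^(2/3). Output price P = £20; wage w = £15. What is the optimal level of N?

MP_N = (2/3)·9·N^(-1/3) = 6·N^(-1/3).
Profit maximization for a price taker requires P·MP_N = w: 20·6·N^(-1/3) = 15.
So N^(-1/3) = 0.125, which gives N = 512.

N* = 512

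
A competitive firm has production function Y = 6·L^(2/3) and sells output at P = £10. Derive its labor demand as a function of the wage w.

MP_L = (2/3)·6·L^(-1/3) = 4·L^(-1/3).
Setting P·MP_L = w: 40·L^(-1/3) = w.
Solving for L: L^(-1/3) = w/40, so L = (40/w)^(3).

L(w) = 64000/w³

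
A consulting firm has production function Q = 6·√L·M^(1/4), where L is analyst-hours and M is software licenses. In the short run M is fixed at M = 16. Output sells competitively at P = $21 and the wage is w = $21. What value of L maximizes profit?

With M = 16, MP_L = (1/2)·6·L^(-1/2)·16^(1/4) = 6·L^(-1/2).
Profit maximization for a price taker requires P·MP_L = w: 21·6·L^(-1/2) = 21.
So L^(-1/2) = 1/6, which gives L = 36.

L* = 36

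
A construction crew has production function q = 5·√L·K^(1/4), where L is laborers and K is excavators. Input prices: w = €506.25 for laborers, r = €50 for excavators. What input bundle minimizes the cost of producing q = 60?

Cost minimization requires the marginal rate of technical substitution to equal the input-price ratio: MP_L/MP_K = w/r.
Here MP_L/MP_K = (1/2)·(K/L)/(1/4) = 2·(K/L). Setting this equal to 506.25/50 = 10.125 gives K = 5.0625L.
Substituting into q = 60: 5·L^(1/2)·(5.0625L)^(1/4) = 60.
Solving, L = 16 and K = 81.

L* = 16, K* = 81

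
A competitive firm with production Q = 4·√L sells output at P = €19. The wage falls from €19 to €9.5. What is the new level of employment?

L* = 16

From P·MP_L = w with MP_L = 2·L^(-1/2), the labor demand is L(w) = (38/w)^(2).
At w = 19: L = 4. At w = 9.5: L = 16.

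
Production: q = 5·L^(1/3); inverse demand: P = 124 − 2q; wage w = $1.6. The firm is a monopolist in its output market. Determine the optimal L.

L* = 125

Marginal revenue from the inverse demand is MR = 124 − 4q.
The marginal product is MP_L = (5/3)·L^(-2/3).
A monopolist hires until marginal revenue product equals the wage: MR·MP_L = w.
At L, q = 5·L^(1/3). Substituting and solving: (124 − 20·L^(1/3))·(5/3)·L^(-2/3) = 1.6 gives L = 125.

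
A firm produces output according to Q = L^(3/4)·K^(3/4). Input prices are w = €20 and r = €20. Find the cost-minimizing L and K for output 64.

L* = 16, K* = 16

Cost minimization requires the marginal rate of technical substitution to equal the input-price ratio: MP_L/MP_K = w/r.
Here MP_L/MP_K = (3/4)·(K/L)/(3/4) = (K/L). Setting this equal to 20/20 = 1 gives K = L.
Substituting into Q = 64: L^(3/4)·(L)^(3/4) = 64.
Solving, L = 16 and K = 16.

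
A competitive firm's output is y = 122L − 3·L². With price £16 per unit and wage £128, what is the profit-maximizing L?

L* = 19

The marginal product of L is MP_L = 122 − 6L.
A price-taking firm hires until the value of the marginal product equals the wage: P·MP_L = w, so 16·(122 − 6L) = 128.
Then 122 − 6L = 8, giving L = 19.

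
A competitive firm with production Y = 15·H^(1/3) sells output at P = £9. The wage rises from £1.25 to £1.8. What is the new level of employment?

H* = 125

From P·MP_H = w with MP_H = 5·H^(-2/3), the labor demand is H(w) = (45/w)^(3/2).
At w = 1.25: H = 216. At w = 1.8: H = 125.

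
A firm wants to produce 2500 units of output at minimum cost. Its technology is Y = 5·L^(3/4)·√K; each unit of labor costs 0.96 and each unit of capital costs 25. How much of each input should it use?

Cost minimization requires the marginal rate of technical substitution to equal the input-price ratio: MP_L/MP_K = w/r.
Here MP_L/MP_K = (3/4)·(K/L)/(1/2) = 1.5·(K/L). Setting this equal to 0.96/25 = 0.0384 gives K = 0.0256L.
Substituting into Y = 2500: 5·L^(3/4)·(0.0256L)^(1/2) = 2500.
Solving, L = 625 and K = 16.

L* = 625, K* = 16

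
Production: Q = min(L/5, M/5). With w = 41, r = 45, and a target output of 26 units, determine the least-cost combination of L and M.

L* = 130, M* = 130

With a fixed-proportions technology, the cost-minimizing bundle uses no slack in either input: L/5 = M/5 = Q.
So L = 5·26 = 130 and M = 5·26 = 130.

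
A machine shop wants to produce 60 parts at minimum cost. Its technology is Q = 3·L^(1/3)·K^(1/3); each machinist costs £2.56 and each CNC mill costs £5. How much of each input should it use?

L* = 125, K* = 64

Cost minimization requires the marginal rate of technical substitution to equal the input-price ratio: MP_L/MP_K = w/r.
Here MP_L/MP_K = (1/3)·(K/L)/(1/3) = (K/L). Setting this equal to 2.56/5 = 0.512 gives K = 0.512L.
Substituting into Q = 60: 3·L^(1/3)·(0.512L)^(1/3) = 60.
Solving, L = 125 and K = 64.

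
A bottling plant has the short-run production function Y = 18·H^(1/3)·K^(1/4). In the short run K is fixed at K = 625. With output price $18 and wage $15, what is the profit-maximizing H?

H* = 216

With K = 625, MP_H = (1/3)·18·H^(-2/3)·625^(1/4) = 30·H^(-2/3).
Profit maximization for a price taker requires P·MP_H = w: 18·30·H^(-2/3) = 15.
So H^(-2/3) = 1/36, which gives H = 216.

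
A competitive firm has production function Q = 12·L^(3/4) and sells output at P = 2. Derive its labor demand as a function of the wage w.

MP_L = (3/4)·12·L^(-1/4) = 9·L^(-1/4).
Setting P·MP_L = w: 18·L^(-1/4) = w.
Solving for L: L^(-1/4) = w/18, so L = (18/w)^(4).

L(w) = 104976/w^(4)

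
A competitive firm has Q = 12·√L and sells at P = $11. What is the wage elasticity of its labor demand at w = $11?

ε = -2

MP_L = (1/2)·12·L^(-1/2), so P·MP_L = w gives 66·L^(-1/2) = w.
Solving, L(w) = (66/w)^(2). This is a constant-elasticity form: L ∝ w^(−2), so ε = −2.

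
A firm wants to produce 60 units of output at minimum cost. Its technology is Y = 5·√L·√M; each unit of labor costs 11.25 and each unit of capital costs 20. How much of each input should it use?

Cost minimization requires the marginal rate of technical substitution to equal the input-price ratio: MP_L/MP_M = w/r.
Here MP_L/MP_M = (1/2)·(M/L)/(1/2) = (M/L). Setting this equal to 11.25/20 = 0.5625 gives M = 0.5625L.
Substituting into Y = 60: 5·L^(1/2)·(0.5625L)^(1/2) = 60.
Solving, L = 16 and M = 9.

L* = 16, M* = 9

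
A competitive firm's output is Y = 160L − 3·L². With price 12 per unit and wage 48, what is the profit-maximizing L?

The marginal product of L is MP_L = 160 − 6L.
A price-taking firm hires until the value of the marginal product equals the wage: P·MP_L = w, so 12·(160 − 6L) = 48.
Then 160 − 6L = 4, giving L = 26.

L* = 26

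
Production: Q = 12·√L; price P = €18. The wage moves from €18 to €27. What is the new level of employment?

From P·MP_L = w with MP_L = 6·L^(-1/2), the labor demand is L(w) = (108/w)^(2).
At w = 18: L = 36. At w = 27: L = 16.

L* = 16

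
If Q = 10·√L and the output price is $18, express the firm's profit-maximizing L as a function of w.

L(w) = 8100/w²

MP_L = (1/2)·10·L^(-1/2) = 5·L^(-1/2).
Setting P·MP_L = w: 90·L^(-1/2) = w.
Solving for L: L^(-1/2) = w/90, so L = (90/w)^(2).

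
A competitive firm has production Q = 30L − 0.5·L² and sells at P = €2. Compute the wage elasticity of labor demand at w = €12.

ε = -0.25

From P·MP_L = w with MP_L = 30 − L, labor demand is L(w) = 30 − w/2.
dL/dw = −1/(2) = -0.5.
At w = 12, L = 24, so ε = (dL/dw)·(w/L) = (-0.5)·(12/24) = -0.25.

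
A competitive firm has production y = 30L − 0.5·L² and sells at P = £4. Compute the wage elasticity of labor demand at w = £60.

From P·MP_L = w with MP_L = 30 − L, labor demand is L(w) = 30 − w/4.
dL/dw = −1/(4) = -0.25.
At w = 60, L = 15, so ε = (dL/dw)·(w/L) = (-0.25)·(60/15) = -1.

ε = -1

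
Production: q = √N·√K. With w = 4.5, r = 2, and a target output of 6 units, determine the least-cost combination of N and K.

Cost minimization requires the marginal rate of technical substitution to equal the input-price ratio: MP_N/MP_K = w/r.
Here MP_N/MP_K = (1/2)·(K/N)/(1/2) = (K/N). Setting this equal to 4.5/2 = 2.25 gives K = 2.25N.
Substituting into q = 6: N^(1/2)·(2.25N)^(1/2) = 6.
Solving, N = 4 and K = 9.

N* = 4, K* = 9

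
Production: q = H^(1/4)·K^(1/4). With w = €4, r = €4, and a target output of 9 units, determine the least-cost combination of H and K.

Cost minimization requires the marginal rate of technical substitution to equal the input-price ratio: MP_H/MP_K = w/r.
Here MP_H/MP_K = (1/4)·(K/H)/(1/4) = (K/H). Setting this equal to 4/4 = 1 gives K = H.
Substituting into q = 9: H^(1/4)·(H)^(1/4) = 9.
Solving, H = 81 and K = 81.

H* = 81, K* = 81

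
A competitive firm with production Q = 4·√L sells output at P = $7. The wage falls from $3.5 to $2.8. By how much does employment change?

ΔL = 9

From P·MP_L = w with MP_L = 2·L^(-1/2), the labor demand is L(w) = (14/w)^(2).
At w = 3.5: L = 16. At w = 2.8: L = 25.
ΔL = 25 − 16 = 9.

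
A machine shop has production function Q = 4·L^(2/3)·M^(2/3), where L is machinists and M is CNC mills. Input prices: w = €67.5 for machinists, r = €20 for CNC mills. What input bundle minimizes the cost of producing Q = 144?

L* = 8, M* = 27

Cost minimization requires the marginal rate of technical substitution to equal the input-price ratio: MP_L/MP_M = w/r.
Here MP_L/MP_M = (2/3)·(M/L)/(2/3) = (M/L). Setting this equal to 67.5/20 = 3.375 gives M = 3.375L.
Substituting into Q = 144: 4·L^(2/3)·(3.375L)^(2/3) = 144.
Solving, L = 8 and M = 27.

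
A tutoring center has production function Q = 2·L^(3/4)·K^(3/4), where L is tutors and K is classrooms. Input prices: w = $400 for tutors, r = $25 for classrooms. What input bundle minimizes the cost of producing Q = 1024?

Cost minimization requires the marginal rate of technical substitution to equal the input-price ratio: MP_L/MP_K = w/r.
Here MP_L/MP_K = (3/4)·(K/L)/(3/4) = (K/L). Setting this equal to 400/25 = 16 gives K = 16L.
Substituting into Q = 1024: 2·L^(3/4)·(16L)^(3/4) = 1024.
Solving, L = 16 and K = 256.

L* = 16, K* = 256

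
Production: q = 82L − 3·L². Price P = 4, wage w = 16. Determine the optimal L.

The marginal product of L is MP_L = 82 − 6L.
A price-taking firm hires until the value of the marginal product equals the wage: P·MP_L = w, so 4·(82 − 6L) = 16.
Then 82 − 6L = 4, giving L = 13.

L* = 13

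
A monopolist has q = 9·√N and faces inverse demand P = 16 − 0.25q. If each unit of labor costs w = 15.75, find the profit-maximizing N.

N* = 4

Marginal revenue from the inverse demand is MR = 16 − 0.5q.
The marginal product is MP_N = 4.5·N^(-1/2).
A monopolist hires until marginal revenue product equals the wage: MR·MP_N = w.
At N, q = 9·√N. Substituting and solving: (16 − 4.5·√N)·4.5·N^(-1/2) = 15.75 gives N = 4.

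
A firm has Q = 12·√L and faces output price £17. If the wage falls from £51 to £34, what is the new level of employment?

From P·MP_L = w with MP_L = 6·L^(-1/2), the labor demand is L(w) = (102/w)^(2).
At w = 51: L = 4. At w = 34: L = 9.

L* = 9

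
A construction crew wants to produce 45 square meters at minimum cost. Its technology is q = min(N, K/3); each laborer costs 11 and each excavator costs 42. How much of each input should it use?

With a fixed-proportions technology, the cost-minimizing bundle uses no slack in either input: N = K/3 = q.
So N = 45 and K = 3·45 = 135.

N* = 45, K* = 135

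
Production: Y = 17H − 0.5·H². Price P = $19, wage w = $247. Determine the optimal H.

The marginal product of H is MP_H = 17 − H.
A price-taking firm hires until the value of the marginal product equals the wage: P·MP_H = w, so 19·(17 − H) = 247.
Then 17 − H = 13, giving H = 4.

H* = 4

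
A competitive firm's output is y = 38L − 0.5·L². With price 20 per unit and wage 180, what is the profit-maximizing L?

L* = 29

The marginal product of L is MP_L = 38 − L.
A price-taking firm hires until the value of the marginal product equals the wage: P·MP_L = w, so 20·(38 − L) = 180.
Then 38 − L = 9, giving L = 29.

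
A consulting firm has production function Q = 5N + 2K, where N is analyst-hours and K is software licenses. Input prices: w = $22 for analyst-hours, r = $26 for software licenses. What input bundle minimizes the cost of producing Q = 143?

N* = 28.6, K* = 0

The inputs are perfect substitutes, so the firm uses whichever has the lower cost per unit of output.
Cost per unit of output via N is w/5 = 4.4; via K it is r/2 = 13. N is cheaper.
Producing Q = 143 with N alone: N = 28.6, K = 0.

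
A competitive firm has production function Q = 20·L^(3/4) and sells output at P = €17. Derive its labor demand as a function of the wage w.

L(w) = (255/w)^(4)

MP_L = (3/4)·20·L^(-1/4) = 15·L^(-1/4).
Setting P·MP_L = w: 255·L^(-1/4) = w.
Solving for L: L^(-1/4) = w/255, so L = (255/w)^(4).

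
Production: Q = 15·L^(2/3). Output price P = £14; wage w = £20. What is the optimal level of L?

L* = 343

MP_L = (2/3)·15·L^(-1/3) = 10·L^(-1/3).
Profit maximization for a price taker requires P·MP_L = w: 14·10·L^(-1/3) = 20.
So L^(-1/3) = 1/7, which gives L = 343.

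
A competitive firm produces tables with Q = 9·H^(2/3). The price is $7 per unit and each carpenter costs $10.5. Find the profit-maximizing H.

MP_H = (2/3)·9·H^(-1/3) = 6·H^(-1/3).
Profit maximization for a price taker requires P·MP_H = w: 7·6·H^(-1/3) = 10.5.
So H^(-1/3) = 0.25, which gives H = 64.

H* = 64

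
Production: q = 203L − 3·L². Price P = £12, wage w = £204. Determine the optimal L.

L* = 31

The marginal product of L is MP_L = 203 − 6L.
A price-taking firm hires until the value of the marginal product equals the wage: P·MP_L = w, so 12·(203 − 6L) = 204.
Then 203 − 6L = 17, giving L = 31.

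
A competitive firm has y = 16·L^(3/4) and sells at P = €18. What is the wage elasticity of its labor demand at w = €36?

ε = -4

MP_L = (3/4)·16·L^(-1/4), so P·MP_L = w gives 216·L^(-1/4) = w.
Solving, L(w) = (216/w)^(4). This is a constant-elasticity form: L ∝ w^(−4), so ε = −4.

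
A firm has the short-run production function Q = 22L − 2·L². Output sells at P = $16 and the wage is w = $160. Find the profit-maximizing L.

L* = 3

The marginal product of L is MP_L = 22 − 4L.
A price-taking firm hires until the value of the marginal product equals the wage: P·MP_L = w, so 16·(22 − 4L) = 160.
Then 22 − 4L = 10, giving L = 3.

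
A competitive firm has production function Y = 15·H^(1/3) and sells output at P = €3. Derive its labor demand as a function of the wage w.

H(w) = (15/w)^(3/2)

MP_H = (1/3)·15·H^(-2/3) = 5·H^(-2/3).
Setting P·MP_H = w: 15·H^(-2/3) = w.
Solving for H: H^(-2/3) = w/15, so H = (15/w)^(3/2).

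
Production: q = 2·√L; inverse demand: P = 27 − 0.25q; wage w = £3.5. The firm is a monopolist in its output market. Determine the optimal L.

Marginal revenue from the inverse demand is MR = 27 − 0.5q.
The marginal product is MP_L = L^(-1/2).
A monopolist hires until marginal revenue product equals the wage: MR·MP_L = w.
At L, q = 2·√L. Substituting and solving: (27 − √L)·L^(-1/2) = 3.5 gives L = 36.

L* = 36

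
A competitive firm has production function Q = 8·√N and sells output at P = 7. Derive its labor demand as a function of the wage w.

MP_N = (1/2)·8·N^(-1/2) = 4·N^(-1/2).
Setting P·MP_N = w: 28·N^(-1/2) = w.
Solving for N: N^(-1/2) = w/28, so N = (28/w)^(2).

N(w) = 784/w²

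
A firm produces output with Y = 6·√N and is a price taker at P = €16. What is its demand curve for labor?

MP_N = (1/2)·6·N^(-1/2) = 3·N^(-1/2).
Setting P·MP_N = w: 48·N^(-1/2) = w.
Solving for N: N^(-1/2) = w/48, so N = (48/w)^(2).

N(w) = 2304/w²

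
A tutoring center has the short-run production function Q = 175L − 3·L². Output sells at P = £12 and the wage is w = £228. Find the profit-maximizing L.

The marginal product of L is MP_L = 175 − 6L.
A price-taking firm hires until the value of the marginal product equals the wage: P·MP_L = w, so 12·(175 − 6L) = 228.
Then 175 − 6L = 19, giving L = 26.

L* = 26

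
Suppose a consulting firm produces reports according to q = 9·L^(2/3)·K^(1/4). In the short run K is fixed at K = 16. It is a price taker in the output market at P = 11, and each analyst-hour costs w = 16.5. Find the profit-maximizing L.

With K = 16, MP_L = (2/3)·9·L^(-1/3)·16^(1/4) = 12·L^(-1/3).
Profit maximization for a price taker requires P·MP_L = w: 11·12·L^(-1/3) = 16.5.
So L^(-1/3) = 0.125, which gives L = 512.

L* = 512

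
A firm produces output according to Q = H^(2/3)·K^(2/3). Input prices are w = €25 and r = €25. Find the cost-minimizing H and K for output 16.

Cost minimization requires the marginal rate of technical substitution to equal the input-price ratio: MP_H/MP_K = w/r.
Here MP_H/MP_K = (2/3)·(K/H)/(2/3) = (K/H). Setting this equal to 25/25 = 1 gives K = H.
Substituting into Q = 16: H^(2/3)·(H)^(2/3) = 16.
Solving, H = 8 and K = 8.

H* = 8, K* = 8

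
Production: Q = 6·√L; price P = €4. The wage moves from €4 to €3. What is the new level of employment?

From P·MP_L = w with MP_L = 3·L^(-1/2), the labor demand is L(w) = (12/w)^(2).
At w = 4: L = 9. At w = 3: L = 16.

L* = 16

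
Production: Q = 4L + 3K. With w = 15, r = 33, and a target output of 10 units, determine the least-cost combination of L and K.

The inputs are perfect substitutes, so the firm uses whichever has the lower cost per unit of output.
Cost per unit of output via L is w/4 = 3.75; via K it is r/3 = 11. L is cheaper.
Producing Q = 10 with L alone: L = 2.5, K = 0.

L* = 2.5, K* = 0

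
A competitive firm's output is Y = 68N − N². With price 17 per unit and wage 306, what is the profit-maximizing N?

The marginal product of N is MP_N = 68 − 2N.
A price-taking firm hires until the value of the marginal product equals the wage: P·MP_N = w, so 17·(68 − 2N) = 306.
Then 68 − 2N = 18, giving N = 25.

N* = 25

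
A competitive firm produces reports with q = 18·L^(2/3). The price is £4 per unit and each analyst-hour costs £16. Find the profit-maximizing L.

L* = 27

MP_L = (2/3)·18·L^(-1/3) = 12·L^(-1/3).
Profit maximization for a price taker requires P·MP_L = w: 4·12·L^(-1/3) = 16.
So L^(-1/3) = 1/3, which gives L = 27.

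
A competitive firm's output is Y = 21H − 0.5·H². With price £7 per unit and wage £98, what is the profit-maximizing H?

H* = 7

The marginal product of H is MP_H = 21 − H.
A price-taking firm hires until the value of the marginal product equals the wage: P·MP_H = w, so 7·(21 − H) = 98.
Then 21 − H = 14, giving H = 7.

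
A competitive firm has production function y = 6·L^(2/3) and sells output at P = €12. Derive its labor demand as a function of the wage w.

L(w) = 110592/w³

MP_L = (2/3)·6·L^(-1/3) = 4·L^(-1/3).
Setting P·MP_L = w: 48·L^(-1/3) = w.
Solving for L: L^(-1/3) = w/48, so L = (48/w)^(3).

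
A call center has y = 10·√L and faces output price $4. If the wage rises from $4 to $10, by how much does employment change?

From P·MP_L = w with MP_L = 5·L^(-1/2), the labor demand is L(w) = (20/w)^(2).
At w = 4: L = 25. At w = 10: L = 4.
ΔL = 4 − 25 = -21.

ΔL = -21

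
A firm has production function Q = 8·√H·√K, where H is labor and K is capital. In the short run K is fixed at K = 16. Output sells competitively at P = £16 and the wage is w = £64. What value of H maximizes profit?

With K = 16, MP_H = (1/2)·8·H^(-1/2)·16^(1/2) = 16·H^(-1/2).
Profit maximization for a price taker requires P·MP_H = w: 16·16·H^(-1/2) = 64.
So H^(-1/2) = 0.25, which gives H = 16.

H* = 16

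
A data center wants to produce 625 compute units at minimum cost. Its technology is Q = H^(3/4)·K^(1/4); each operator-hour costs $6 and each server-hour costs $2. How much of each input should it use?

Cost minimization requires the marginal rate of technical substitution to equal the input-price ratio: MP_H/MP_K = w/r.
Here MP_H/MP_K = (3/4)·(K/H)/(1/4) = 3·(K/H). Setting this equal to 6/2 = 3 gives K = H.
Substituting into Q = 625: H^(3/4)·(H)^(1/4) = 625.
Solving, H = 625 and K = 625.

H* = 625, K* = 625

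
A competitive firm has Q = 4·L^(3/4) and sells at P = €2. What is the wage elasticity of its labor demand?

MP_L = (3/4)·4·L^(-1/4), so P·MP_L = w gives 6·L^(-1/4) = w.
Solving, L(w) = (6/w)^(4). This is a constant-elasticity form: L ∝ w^(−4), so ε = −4.

ε = -4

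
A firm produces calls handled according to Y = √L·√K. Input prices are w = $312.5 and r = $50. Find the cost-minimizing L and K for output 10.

Cost minimization requires the marginal rate of technical substitution to equal the input-price ratio: MP_L/MP_K = w/r.
Here MP_L/MP_K = (1/2)·(K/L)/(1/2) = (K/L). Setting this equal to 312.5/50 = 6.25 gives K = 6.25L.
Substituting into Y = 10: L^(1/2)·(6.25L)^(1/2) = 10.
Solving, L = 4 and K = 25.

L* = 4, K* = 25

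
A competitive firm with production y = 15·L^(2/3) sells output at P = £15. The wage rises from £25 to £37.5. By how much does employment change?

ΔL = -152

From P·MP_L = w with MP_L = 10·L^(-1/3), the labor demand is L(w) = (150/w)^(3).
At w = 25: L = 216. At w = 37.5: L = 64.
ΔL = 64 − 216 = -152.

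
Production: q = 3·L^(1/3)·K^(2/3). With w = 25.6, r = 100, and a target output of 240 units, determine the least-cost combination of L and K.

L* = 125, K* = 64

Cost minimization requires the marginal rate of technical substitution to equal the input-price ratio: MP_L/MP_K = w/r.
Here MP_L/MP_K = (1/3)·(K/L)/(2/3) = 0.5·(K/L). Setting this equal to 25.6/100 = 0.256 gives K = 0.512L.
Substituting into q = 240: 3·L^(1/3)·(0.512L)^(2/3) = 240.
Solving, L = 125 and K = 64.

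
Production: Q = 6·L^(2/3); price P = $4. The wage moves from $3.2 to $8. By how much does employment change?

ΔL = -117

From P·MP_L = w with MP_L = 4·L^(-1/3), the labor demand is L(w) = (16/w)^(3).
At w = 3.2: L = 125. At w = 8: L = 8.
ΔL = 8 − 125 = -117.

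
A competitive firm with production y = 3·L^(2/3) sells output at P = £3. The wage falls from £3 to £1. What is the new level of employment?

L* = 216

From P·MP_L = w with MP_L = 2·L^(-1/3), the labor demand is L(w) = (6/w)^(3).
At w = 3: L = 8. At w = 1: L = 216.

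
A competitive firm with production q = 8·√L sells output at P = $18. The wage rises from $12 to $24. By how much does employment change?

ΔL = -27

From P·MP_L = w with MP_L = 4·L^(-1/2), the labor demand is L(w) = (72/w)^(2).
At w = 12: L = 36. At w = 24: L = 9.
ΔL = 9 − 36 = -27.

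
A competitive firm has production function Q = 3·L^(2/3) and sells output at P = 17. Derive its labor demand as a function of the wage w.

MP_L = (2/3)·3·L^(-1/3) = 2·L^(-1/3).
Setting P·MP_L = w: 34·L^(-1/3) = w.
Solving for L: L^(-1/3) = w/34, so L = (34/w)^(3).

L(w) = 39304/w³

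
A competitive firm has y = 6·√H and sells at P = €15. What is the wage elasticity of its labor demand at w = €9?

ε = -2

MP_H = (1/2)·6·H^(-1/2), so P·MP_H = w gives 45·H^(-1/2) = w.
Solving, H(w) = (45/w)^(2). This is a constant-elasticity form: H ∝ w^(−2), so ε = −2.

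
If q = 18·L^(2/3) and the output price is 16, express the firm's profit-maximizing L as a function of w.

MP_L = (2/3)·18·L^(-1/3) = 12·L^(-1/3).
Setting P·MP_L = w: 192·L^(-1/3) = w.
Solving for L: L^(-1/3) = w/192, so L = (192/w)^(3).

L(w) = 7077888/w³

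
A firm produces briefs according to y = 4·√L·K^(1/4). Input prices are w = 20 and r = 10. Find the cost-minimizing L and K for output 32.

Cost minimization requires the marginal rate of technical substitution to equal the input-price ratio: MP_L/MP_K = w/r.
Here MP_L/MP_K = (1/2)·(K/L)/(1/4) = 2·(K/L). Setting this equal to 20/10 = 2 gives K = L.
Substituting into y = 32: 4·L^(1/2)·(L)^(1/4) = 32.
Solving, L = 16 and K = 16.

L* = 16, K* = 16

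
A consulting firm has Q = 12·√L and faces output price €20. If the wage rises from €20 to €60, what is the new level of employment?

From P·MP_L = w with MP_L = 6·L^(-1/2), the labor demand is L(w) = (120/w)^(2).
At w = 20: L = 36. At w = 60: L = 4.

L* = 4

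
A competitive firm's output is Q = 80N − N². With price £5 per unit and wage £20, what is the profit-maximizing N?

N* = 38

The marginal product of N is MP_N = 80 − 2N.
A price-taking firm hires until the value of the marginal product equals the wage: P·MP_N = w, so 5·(80 − 2N) = 20.
Then 80 − 2N = 4, giving N = 38.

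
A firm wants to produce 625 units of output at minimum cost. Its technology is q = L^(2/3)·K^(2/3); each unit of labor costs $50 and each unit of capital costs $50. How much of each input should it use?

L* = 125, K* = 125

Cost minimization requires the marginal rate of technical substitution to equal the input-price ratio: MP_L/MP_K = w/r.
Here MP_L/MP_K = (2/3)·(K/L)/(2/3) = (K/L). Setting this equal to 50/50 = 1 gives K = L.
Substituting into q = 625: L^(2/3)·(L)^(2/3) = 625.
Solving, L = 125 and K = 125.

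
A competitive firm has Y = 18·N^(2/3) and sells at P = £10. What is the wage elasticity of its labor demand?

ε = -3

MP_N = (2/3)·18·N^(-1/3), so P·MP_N = w gives 120·N^(-1/3) = w.
Solving, N(w) = (120/w)^(3). This is a constant-elasticity form: N ∝ w^(−3), so ε = −3.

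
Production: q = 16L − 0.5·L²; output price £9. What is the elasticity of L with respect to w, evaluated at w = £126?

From P·MP_L = w with MP_L = 16 − L, labor demand is L(w) = 16 − w/9.
dL/dw = −1/(9) = -1/9.
At w = 126, L = 2, so ε = (dL/dw)·(w/L) = (-1/9)·(126/2) = -7.

ε = -7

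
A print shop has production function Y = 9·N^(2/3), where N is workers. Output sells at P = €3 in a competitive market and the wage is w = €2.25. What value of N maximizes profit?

N* = 512

MP_N = (2/3)·9·N^(-1/3) = 6·N^(-1/3).
Profit maximization for a price taker requires P·MP_N = w: 3·6·N^(-1/3) = 2.25.
So N^(-1/3) = 0.125, which gives N = 512.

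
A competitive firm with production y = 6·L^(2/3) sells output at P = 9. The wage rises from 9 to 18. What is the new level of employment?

From P·MP_L = w with MP_L = 4·L^(-1/3), the labor demand is L(w) = (36/w)^(3).
At w = 9: L = 64. At w = 18: L = 8.

L* = 8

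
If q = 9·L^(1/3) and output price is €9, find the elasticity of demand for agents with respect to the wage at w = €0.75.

ε = -1.5

MP_L = (1/3)·9·L^(-2/3), so P·MP_L = w gives 27·L^(-2/3) = w.
Solving, L(w) = (27/w)^(3/2). This is a constant-elasticity form: L ∝ w^(−3/2), so ε = −3/2.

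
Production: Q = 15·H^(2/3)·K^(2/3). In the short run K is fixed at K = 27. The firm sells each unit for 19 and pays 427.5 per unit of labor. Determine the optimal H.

H* = 64

With K = 27, MP_H = (2/3)·15·H^(-1/3)·27^(2/3) = 90·H^(-1/3).
Profit maximization for a price taker requires P·MP_H = w: 19·90·H^(-1/3) = 427.5.
So H^(-1/3) = 0.25, which gives H = 64.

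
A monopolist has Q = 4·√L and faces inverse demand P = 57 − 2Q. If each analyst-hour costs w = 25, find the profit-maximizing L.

Marginal revenue from the inverse demand is MR = 57 − 4Q.
The marginal product is MP_L = 2·L^(-1/2).
A monopolist hires until marginal revenue product equals the wage: MR·MP_L = w.
At L, Q = 4·√L. Substituting and solving: (57 − 16·√L)·2·L^(-1/2) = 25 gives L = 4.

L* = 4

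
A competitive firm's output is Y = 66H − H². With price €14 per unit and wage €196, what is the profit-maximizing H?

H* = 26

The marginal product of H is MP_H = 66 − 2H.
A price-taking firm hires until the value of the marginal product equals the wage: P·MP_H = w, so 14·(66 − 2H) = 196.
Then 66 − 2H = 14, giving H = 26.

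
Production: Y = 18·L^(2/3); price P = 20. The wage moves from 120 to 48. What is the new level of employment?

From P·MP_L = w with MP_L = 12·L^(-1/3), the labor demand is L(w) = (240/w)^(3).
At w = 120: L = 8. At w = 48: L = 125.

L* = 125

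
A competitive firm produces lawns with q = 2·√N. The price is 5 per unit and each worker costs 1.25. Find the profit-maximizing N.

N* = 16

MP_N = (1/2)·2·N^(-1/2) = N^(-1/2).
Profit maximization for a price taker requires P·MP_N = w: 5·N^(-1/2) = 1.25.
So N^(-1/2) = 0.25, which gives N = 16.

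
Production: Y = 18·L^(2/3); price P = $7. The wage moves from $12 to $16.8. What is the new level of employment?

L* = 125

From P·MP_L = w with MP_L = 12·L^(-1/3), the labor demand is L(w) = (84/w)^(3).
At w = 12: L = 343. At w = 16.8: L = 125.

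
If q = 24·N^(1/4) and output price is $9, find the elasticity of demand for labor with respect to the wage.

ε = -4/3

MP_N = (1/4)·24·N^(-3/4), so P·MP_N = w gives 54·N^(-3/4) = w.
Solving, N(w) = (54/w)^(4/3). This is a constant-elasticity form: N ∝ w^(−4/3), so ε = −4/3.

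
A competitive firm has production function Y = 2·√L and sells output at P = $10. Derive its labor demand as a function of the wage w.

MP_L = (1/2)·2·L^(-1/2) = L^(-1/2).
Setting P·MP_L = w: 10·L^(-1/2) = w.
Solving for L: L^(-1/2) = w/10, so L = (10/w)^(2).

L(w) = 100/w²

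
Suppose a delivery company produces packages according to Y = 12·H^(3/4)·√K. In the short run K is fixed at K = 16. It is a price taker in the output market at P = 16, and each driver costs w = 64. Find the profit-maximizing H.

With K = 16, MP_H = (3/4)·12·H^(-1/4)·16^(1/2) = 36·H^(-1/4).
Profit maximization for a price taker requires P·MP_H = w: 16·36·H^(-1/4) = 64.
So H^(-1/4) = 1/9, which gives H = 6561.

H* = 6561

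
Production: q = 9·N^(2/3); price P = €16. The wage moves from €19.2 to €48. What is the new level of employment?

From P·MP_N = w with MP_N = 6·N^(-1/3), the labor demand is N(w) = (96/w)^(3).
At w = 19.2: N = 125. At w = 48: N = 8.

N* = 8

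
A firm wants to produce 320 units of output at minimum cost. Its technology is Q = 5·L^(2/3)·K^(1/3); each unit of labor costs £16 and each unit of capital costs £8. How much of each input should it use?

Cost minimization requires the marginal rate of technical substitution to equal the input-price ratio: MP_L/MP_K = w/r.
Here MP_L/MP_K = (2/3)·(K/L)/(1/3) = 2·(K/L). Setting this equal to 16/8 = 2 gives K = L.
Substituting into Q = 320: 5·L^(2/3)·(L)^(1/3) = 320.
Solving, L = 64 and K = 64.

L* = 64, K* = 64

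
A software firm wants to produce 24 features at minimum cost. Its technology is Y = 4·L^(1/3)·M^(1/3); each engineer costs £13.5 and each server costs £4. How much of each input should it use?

Cost minimization requires the marginal rate of technical substitution to equal the input-price ratio: MP_L/MP_M = w/r.
Here MP_L/MP_M = (1/3)·(M/L)/(1/3) = (M/L). Setting this equal to 13.5/4 = 3.375 gives M = 3.375L.
Substituting into Y = 24: 4·L^(1/3)·(3.375L)^(1/3) = 24.
Solving, L = 8 and M = 27.

L* = 8, M* = 27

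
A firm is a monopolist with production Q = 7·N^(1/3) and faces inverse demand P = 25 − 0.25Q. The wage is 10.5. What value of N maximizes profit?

Marginal revenue from the inverse demand is MR = 25 − 0.5Q.
The marginal product is MP_N = (7/3)·N^(-2/3).
A monopolist hires until marginal revenue product equals the wage: MR·MP_N = w.
At N, Q = 7·N^(1/3). Substituting and solving: (25 − 3.5·N^(1/3))·(7/3)·N^(-2/3) = 10.5 gives N = 8.

N* = 8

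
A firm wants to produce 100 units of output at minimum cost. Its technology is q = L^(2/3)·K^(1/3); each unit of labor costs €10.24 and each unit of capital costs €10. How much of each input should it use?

Cost minimization requires the marginal rate of technical substitution to equal the input-price ratio: MP_L/MP_K = w/r.
Here MP_L/MP_K = (2/3)·(K/L)/(1/3) = 2·(K/L). Setting this equal to 10.24/10 = 1.024 gives K = 0.512L.
Substituting into q = 100: L^(2/3)·(0.512L)^(1/3) = 100.
Solving, L = 125 and K = 64.

L* = 125, K* = 64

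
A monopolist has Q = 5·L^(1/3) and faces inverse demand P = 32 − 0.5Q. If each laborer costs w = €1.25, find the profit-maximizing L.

L* = 64

Marginal revenue from the inverse demand is MR = 32 − Q.
The marginal product is MP_L = (5/3)·L^(-2/3).
A monopolist hires until marginal revenue product equals the wage: MR·MP_L = w.
At L, Q = 5·L^(1/3). Substituting and solving: (32 − 5·L^(1/3))·(5/3)·L^(-2/3) = 1.25 gives L = 64.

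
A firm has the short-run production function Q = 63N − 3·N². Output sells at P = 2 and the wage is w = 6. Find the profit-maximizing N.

The marginal product of N is MP_N = 63 − 6N.
A price-taking firm hires until the value of the marginal product equals the wage: P·MP_N = w, so 2·(63 − 6N) = 6.
Then 63 − 6N = 3, giving N = 10.

N* = 10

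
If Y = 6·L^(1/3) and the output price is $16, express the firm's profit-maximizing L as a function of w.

MP_L = (1/3)·6·L^(-2/3) = 2·L^(-2/3).
Setting P·MP_L = w: 32·L^(-2/3) = w.
Solving for L: L^(-2/3) = w/32, so L = (32/w)^(3/2).

L(w) = (32/w)^(3/2)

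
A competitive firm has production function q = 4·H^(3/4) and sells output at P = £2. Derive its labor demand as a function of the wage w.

MP_H = (3/4)·4·H^(-1/4) = 3·H^(-1/4).
Setting P·MP_H = w: 6·H^(-1/4) = w.
Solving for H: H^(-1/4) = w/6, so H = (6/w)^(4).

H(w) = 1296/w^(4)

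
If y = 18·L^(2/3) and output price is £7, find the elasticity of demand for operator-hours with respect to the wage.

ε = -3

MP_L = (2/3)·18·L^(-1/3), so P·MP_L = w gives 84·L^(-1/3) = w.
Solving, L(w) = (84/w)^(3). This is a constant-elasticity form: L ∝ w^(−3), so ε = −3.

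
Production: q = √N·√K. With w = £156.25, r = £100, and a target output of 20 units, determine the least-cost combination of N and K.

Cost minimization requires the marginal rate of technical substitution to equal the input-price ratio: MP_N/MP_K = w/r.
Here MP_N/MP_K = (1/2)·(K/N)/(1/2) = (K/N). Setting this equal to 156.25/100 = 1.5625 gives K = 1.5625N.
Substituting into q = 20: N^(1/2)·(1.5625N)^(1/2) = 20.
Solving, N = 16 and K = 25.

N* = 16, K* = 25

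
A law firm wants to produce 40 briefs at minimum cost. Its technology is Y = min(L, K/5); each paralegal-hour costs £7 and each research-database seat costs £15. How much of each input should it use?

With a fixed-proportions technology, the cost-minimizing bundle uses no slack in either input: L = K/5 = Y.
So L = 40 and K = 5·40 = 200.

L* = 40, K* = 200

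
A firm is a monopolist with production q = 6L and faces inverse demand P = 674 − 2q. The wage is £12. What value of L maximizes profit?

L* = 28

Marginal revenue from the inverse demand is MR = 674 − 4q.
The marginal product is MP_L = 6.
A monopolist hires until marginal revenue product equals the wage: MR·MP_L = w.
(674 − 24L)·6 = 12, so L = 28.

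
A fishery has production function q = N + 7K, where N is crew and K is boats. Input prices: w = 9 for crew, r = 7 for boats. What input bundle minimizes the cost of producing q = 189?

N* = 0, K* = 27

The inputs are perfect substitutes, so the firm uses whichever has the lower cost per unit of output.
Cost per unit of output via N is 9; via K it is 1. K is cheaper.
Producing q = 189 with K alone: N = 0, K = 27.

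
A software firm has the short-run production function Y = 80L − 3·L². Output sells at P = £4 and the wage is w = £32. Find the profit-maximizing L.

The marginal product of L is MP_L = 80 − 6L.
A price-taking firm hires until the value of the marginal product equals the wage: P·MP_L = w, so 4·(80 − 6L) = 32.
Then 80 − 6L = 8, giving L = 12.

L* = 12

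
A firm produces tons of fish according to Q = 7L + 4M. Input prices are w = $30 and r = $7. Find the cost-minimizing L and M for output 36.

The inputs are perfect substitutes, so the firm uses whichever has the lower cost per unit of output.
Cost per unit of output via L is w/7 = 30/7; via M it is r/4 = 1.75. M is cheaper.
Producing Q = 36 with M alone: L = 0, M = 9.

L* = 0, M* = 9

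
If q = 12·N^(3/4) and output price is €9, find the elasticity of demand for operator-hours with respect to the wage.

ε = -4

MP_N = (3/4)·12·N^(-1/4), so P·MP_N = w gives 81·N^(-1/4) = w.
Solving, N(w) = (81/w)^(4). This is a constant-elasticity form: N ∝ w^(−4), so ε = −4.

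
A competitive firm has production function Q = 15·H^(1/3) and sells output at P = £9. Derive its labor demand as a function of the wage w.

H(w) = (45/w)^(3/2)

MP_H = (1/3)·15·H^(-2/3) = 5·H^(-2/3).
Setting P·MP_H = w: 45·H^(-2/3) = w.
Solving for H: H^(-2/3) = w/45, so H = (45/w)^(3/2).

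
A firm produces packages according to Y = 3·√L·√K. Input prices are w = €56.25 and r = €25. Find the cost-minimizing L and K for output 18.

L* = 4, K* = 9

Cost minimization requires the marginal rate of technical substitution to equal the input-price ratio: MP_L/MP_K = w/r.
Here MP_L/MP_K = (1/2)·(K/L)/(1/2) = (K/L). Setting this equal to 56.25/25 = 2.25 gives K = 2.25L.
Substituting into Y = 18: 3·L^(1/2)·(2.25L)^(1/2) = 18.
Solving, L = 4 and K = 9.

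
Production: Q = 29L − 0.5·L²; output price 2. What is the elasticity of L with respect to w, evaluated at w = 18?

ε = -0.45

From P·MP_L = w with MP_L = 29 − L, labor demand is L(w) = 29 − w/2.
dL/dw = −1/(2) = -0.5.
At w = 18, L = 20, so ε = (dL/dw)·(w/L) = (-0.5)·(18/20) = -0.45.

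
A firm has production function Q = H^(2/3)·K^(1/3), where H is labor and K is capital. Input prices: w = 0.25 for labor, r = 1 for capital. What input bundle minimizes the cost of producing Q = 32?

H* = 64, K* = 8

Cost minimization requires the marginal rate of technical substitution to equal the input-price ratio: MP_H/MP_K = w/r.
Here MP_H/MP_K = (2/3)·(K/H)/(1/3) = 2·(K/H). Setting this equal to 0.25/1 = 0.25 gives K = 0.125H.
Substituting into Q = 32: H^(2/3)·(0.125H)^(1/3) = 32.
Solving, H = 64 and K = 8.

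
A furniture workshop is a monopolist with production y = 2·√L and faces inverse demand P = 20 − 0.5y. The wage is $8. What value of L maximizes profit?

Marginal revenue from the inverse demand is MR = 20 − y.
The marginal product is MP_L = L^(-1/2).
A monopolist hires until marginal revenue product equals the wage: MR·MP_L = w.
At L, y = 2·√L. Substituting and solving: (20 − 2·√L)·L^(-1/2) = 8 gives L = 4.

L* = 4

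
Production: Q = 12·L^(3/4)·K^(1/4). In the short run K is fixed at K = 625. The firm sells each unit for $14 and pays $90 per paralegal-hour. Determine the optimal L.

With K = 625, MP_L = (3/4)·12·L^(-1/4)·625^(1/4) = 45·L^(-1/4).
Profit maximization for a price taker requires P·MP_L = w: 14·45·L^(-1/4) = 90.
So L^(-1/4) = 1/7, which gives L = 2401.

L* = 2401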